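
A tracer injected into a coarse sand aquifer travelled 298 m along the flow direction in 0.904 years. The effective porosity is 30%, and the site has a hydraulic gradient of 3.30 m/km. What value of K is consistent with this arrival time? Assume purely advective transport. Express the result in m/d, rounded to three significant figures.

t = 0.904 years = 330.0 d
v = L / t = 298 / 330.0 = 0.9031 m/d
K = v · n / i = 0.9031 × 0.30 / 0.0033 = 82.1 m/d

82.1 m/d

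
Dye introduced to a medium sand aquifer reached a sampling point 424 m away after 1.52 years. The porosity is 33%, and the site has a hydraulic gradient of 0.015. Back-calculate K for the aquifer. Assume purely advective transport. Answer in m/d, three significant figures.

16.8 m/d

t = 1.52 years = 554.8 d
v = L / t = 424 / 554.8 = 0.7642 m/d
K = v · n / i = 0.7642 × 0.33 / 0.015 = 16.8 m/d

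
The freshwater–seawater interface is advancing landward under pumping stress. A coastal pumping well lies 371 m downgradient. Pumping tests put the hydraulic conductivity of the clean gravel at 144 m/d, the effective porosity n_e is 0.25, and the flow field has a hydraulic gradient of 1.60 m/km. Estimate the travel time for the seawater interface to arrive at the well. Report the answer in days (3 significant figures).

Specific discharge q = 144 × 0.0016 = 0.2304 m/d
v_s = q/n_e = 0.2304/0.25 = 0.9216 m/d
t = L / v = 371 / 0.9216 = 402.6 d

403 days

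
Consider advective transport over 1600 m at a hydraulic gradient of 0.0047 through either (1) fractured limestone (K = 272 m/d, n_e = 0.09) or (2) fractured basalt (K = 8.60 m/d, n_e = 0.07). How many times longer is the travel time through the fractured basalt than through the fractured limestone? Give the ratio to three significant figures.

Unit 1 (fractured limestone): v = 272×0.0047/0.09 = 14.20 m/d, t = 1600/14.20 = 112.6 d
Unit 2 (fractured basalt): v = 8.60×0.0047/0.07 = 0.5774 m/d, t = 1600/0.5774 = 2771 d
t(fractured basalt) / t(fractured limestone) = 2771/112.6 = 24.6

24.6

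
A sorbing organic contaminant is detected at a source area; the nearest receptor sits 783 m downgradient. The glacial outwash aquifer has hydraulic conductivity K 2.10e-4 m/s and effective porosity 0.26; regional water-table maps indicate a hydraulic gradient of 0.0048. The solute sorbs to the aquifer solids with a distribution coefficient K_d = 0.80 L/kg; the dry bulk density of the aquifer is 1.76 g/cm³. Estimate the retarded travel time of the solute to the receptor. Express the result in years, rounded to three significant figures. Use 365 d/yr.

41.1 years

K = 2.10e-4 m/s × 86400 s/d = 18.14 m/d
q = Ki = 18.14 × 0.0048 = 0.08709 m/d
v = Ki/n = 18.14·0.0048/0.26 = 0.3350 m/d
Retardation R = 1 + ρ_b·K_d/n = 1 + 1.76×0.80/0.26 = 6.415
Contaminant velocity v_c = v/R = 0.3350/6.415 = 0.05221 m/d
t = L/v_c = 783/0.05221 = 15000 d
   = 15000/365 = 41.1 yr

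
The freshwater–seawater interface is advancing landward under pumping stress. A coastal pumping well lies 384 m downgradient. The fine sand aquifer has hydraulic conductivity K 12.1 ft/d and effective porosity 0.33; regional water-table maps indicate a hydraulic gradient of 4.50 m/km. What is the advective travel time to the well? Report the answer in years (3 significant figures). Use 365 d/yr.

20.9 years

K = 12.1 ft/d × 0.3048 = 3.688 m/d
Specific discharge q = 3.688 × 0.0045 = 0.01660 m/d
Seepage velocity v = q / n = 0.01660 / 0.33 = 0.05029 m/d
t = L / v = 384 / 0.05029 = 7635 d
   = 7635 / 365 = 20.9 yr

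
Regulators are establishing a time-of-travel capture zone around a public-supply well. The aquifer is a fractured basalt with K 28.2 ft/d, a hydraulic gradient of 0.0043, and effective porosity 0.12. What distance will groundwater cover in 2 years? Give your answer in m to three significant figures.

K = 28.2 ft/d × 0.3048 = 8.595 m/d
Darcy flux q = K·i = 8.595 × 0.0043 = 0.03696 m/d
v_s = q/n_e = 0.03696/0.12 = 0.3080 m/d
T = 2 yr × 365 = 730 d
L = v × T = 0.3080 × 730 = 224.8 m

225 m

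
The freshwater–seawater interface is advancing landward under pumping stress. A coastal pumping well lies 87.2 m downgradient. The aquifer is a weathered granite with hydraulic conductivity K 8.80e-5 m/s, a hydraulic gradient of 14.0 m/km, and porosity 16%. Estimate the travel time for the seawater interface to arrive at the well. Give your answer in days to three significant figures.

K = 8.80e-5 m/s × 86400 s/d = 7.603 m/d
Specific discharge q = 7.603 × 0.014 = 0.1064 m/d
v_s = q/n_e = 0.1064/0.16 = 0.6653 m/d
t = L / v = 87.2 / 0.6653 = 131.1 d

131 days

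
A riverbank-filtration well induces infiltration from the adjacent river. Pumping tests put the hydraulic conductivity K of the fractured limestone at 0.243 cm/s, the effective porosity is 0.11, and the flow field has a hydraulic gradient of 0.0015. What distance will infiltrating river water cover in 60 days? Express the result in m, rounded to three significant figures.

K = 0.243 cm/s × 864 = 210.0 m/d
q = Ki = 210.0 × 0.0015 = 0.3149 m/d
v = Ki/n = 210.0·0.0015/0.11 = 2.863 m/d
L = v × T = 2.863 × 60 = 171.8 m

172 m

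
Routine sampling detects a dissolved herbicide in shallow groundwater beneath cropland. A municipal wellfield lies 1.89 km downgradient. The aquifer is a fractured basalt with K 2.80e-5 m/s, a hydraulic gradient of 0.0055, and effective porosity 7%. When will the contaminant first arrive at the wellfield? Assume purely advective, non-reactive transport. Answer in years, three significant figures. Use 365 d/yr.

27.2 years

K = 2.80e-5 m/s × 86400 s/d = 2.419 m/d
Darcy flux q = K·i = 2.419 × 0.0055 = 0.01331 m/d
v = Ki/n = 2.419·0.0055/0.07 = 0.1901 m/d
L = 1.89 km = 1890 m
t = L / v = 1890 / 0.1901 = 9943 d
   = 9943 / 365 = 27.2 yr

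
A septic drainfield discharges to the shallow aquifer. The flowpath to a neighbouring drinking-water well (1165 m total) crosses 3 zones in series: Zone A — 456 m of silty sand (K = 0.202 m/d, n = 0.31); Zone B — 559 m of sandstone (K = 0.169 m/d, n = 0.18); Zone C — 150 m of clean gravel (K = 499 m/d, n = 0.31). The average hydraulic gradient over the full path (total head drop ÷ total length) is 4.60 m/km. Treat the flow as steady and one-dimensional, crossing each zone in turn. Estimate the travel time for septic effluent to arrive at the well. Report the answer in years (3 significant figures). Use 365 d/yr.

Steady 1-D flow in series ⇒ the Darcy flux q is identical in every zone and the zone head losses add (resistances L/K in series).
Σ(L/K) = 456/0.202 + 559/0.169 + 150/499 = 2257 + 3308 + 0.3006 = 5565 d
K_eq = L_total / Σ(L/K) = 1165 / 5565 = 0.2093 m/d
q = K_eq · i = 0.2093 × 0.0046 = 9.629e-4 m/d (same in every zone)
Zone A: v = q/n = 9.629e-4/0.31 = 0.003106 m/d → t_A = 456/0.003106 = 146800 d
Zone B: v = q/n = 9.629e-4/0.18 = 0.005350 m/d → t_B = 559/0.005350 = 104500 d
Zone C: v = q/n = 9.629e-4/0.31 = 0.003106 m/d → t_C = 150/0.003106 = 48290 d
Total t = 146800 + 104500 + 48290 = 299600 d
   = 299600 / 365 = 821 yr

821 years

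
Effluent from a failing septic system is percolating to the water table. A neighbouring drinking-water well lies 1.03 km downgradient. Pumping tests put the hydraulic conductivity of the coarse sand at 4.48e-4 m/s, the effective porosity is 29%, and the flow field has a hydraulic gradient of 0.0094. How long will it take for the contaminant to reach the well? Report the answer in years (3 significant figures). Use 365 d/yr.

K = 4.48e-4 m/s × 86400 s/d = 38.71 m/d
Specific discharge q = 38.71 × 0.0094 = 0.3638 m/d
Average linear velocity = 0.3638 / 0.29 = 1.255 m/d
L = 1.03 km = 1030 m
t = L / v = 1030 / 1.255 = 820.9 d
   = 820.9 / 365 = 2.25 yr

2.25 years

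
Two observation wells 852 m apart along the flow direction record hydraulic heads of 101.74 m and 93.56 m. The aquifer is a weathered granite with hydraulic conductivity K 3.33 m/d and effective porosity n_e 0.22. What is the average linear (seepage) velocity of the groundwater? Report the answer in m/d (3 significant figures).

Hydraulic gradient i = (101.74 − 93.56) / 852 = 8.18 / 852 = 0.009601
Darcy flux q = K·i = 3.33 × 0.009601 = 0.03197 m/d
Average linear velocity = 0.03197 / 0.22 = 0.1453 m/d

0.145 m/d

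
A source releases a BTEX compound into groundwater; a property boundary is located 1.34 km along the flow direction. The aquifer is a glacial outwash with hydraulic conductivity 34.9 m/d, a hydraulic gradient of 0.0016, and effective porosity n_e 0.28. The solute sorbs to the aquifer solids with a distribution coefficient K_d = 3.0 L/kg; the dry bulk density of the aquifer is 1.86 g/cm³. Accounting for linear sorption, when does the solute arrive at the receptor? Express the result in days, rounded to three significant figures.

141000 days

Darcy flux q = K·i = 34.9 × 0.0016 = 0.05584 m/d
Seepage velocity v = q / n = 0.05584 / 0.28 = 0.1994 m/d
Retardation R = 1 + ρ_b·K_d/n = 1 + 1.86×3.0/0.28 = 20.93
Contaminant velocity v_c = v/R = 0.1994/20.93 = 0.009529 m/d
L = 1.34 km = 1340 m
t = L/v_c = 1340/0.009529 = 140600 d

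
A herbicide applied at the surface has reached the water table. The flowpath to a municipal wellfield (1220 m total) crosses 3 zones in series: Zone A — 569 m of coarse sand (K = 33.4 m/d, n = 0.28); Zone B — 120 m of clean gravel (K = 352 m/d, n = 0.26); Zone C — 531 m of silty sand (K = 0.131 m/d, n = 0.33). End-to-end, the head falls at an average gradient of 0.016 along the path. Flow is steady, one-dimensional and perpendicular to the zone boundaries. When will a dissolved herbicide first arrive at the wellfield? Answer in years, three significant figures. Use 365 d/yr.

Continuity: the same q passes through each zone, so ΔH = q·Σ(L_j/K_j) — the zones act as resistances in series.
Σ(L/K) = 569/33.4 + 120/352 + 531/0.131 = 17.04 + 0.3409 + 4053 = 4071 d
K_eq = L_total / Σ(L/K) = 1220 / 4071 = 0.2997 m/d
q = K_eq · i = 0.2997 × 0.016 = 0.004795 m/d (same in every zone)
Zone A: v = q/n = 0.004795/0.28 = 0.01713 m/d → t_A = 569/0.01713 = 33230 d
Zone B: v = q/n = 0.004795/0.26 = 0.01844 m/d → t_B = 120/0.01844 = 6507 d
Zone C: v = q/n = 0.004795/0.33 = 0.01453 m/d → t_C = 531/0.01453 = 36540 d
Total t = 33230 + 6507 + 36540 = 76280 d
   = 76280 / 365 = 209 yr

209 years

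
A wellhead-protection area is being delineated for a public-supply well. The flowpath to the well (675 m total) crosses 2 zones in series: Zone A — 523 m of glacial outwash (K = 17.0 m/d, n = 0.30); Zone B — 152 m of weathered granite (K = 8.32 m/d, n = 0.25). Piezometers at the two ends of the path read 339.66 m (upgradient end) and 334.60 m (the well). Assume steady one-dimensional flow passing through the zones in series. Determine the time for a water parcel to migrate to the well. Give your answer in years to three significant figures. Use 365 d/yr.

Total head drop ΔH = 339.66 − 334.60 = 5.06 m
Continuity: the same q passes through each zone, so ΔH = q·Σ(L_j/K_j) — the zones act as resistances in series.
Σ(L/K) = 523/17.0 + 152/8.32 = 30.76 + 18.27 = 49.03 d
q = ΔH / Σ(L/K) = 5.06 / 49.03 = 0.1032 m/d (same in every zone)
Zone A: v = q/n = 0.1032/0.30 = 0.3440 m/d → t_A = 523/0.3440 = 1520 d
Zone B: v = q/n = 0.1032/0.25 = 0.4128 m/d → t_B = 152/0.4128 = 368.2 d
Total t = 1520 + 368.2 = 1889 d
   = 1889 / 365 = 5.17 yr

5.17 years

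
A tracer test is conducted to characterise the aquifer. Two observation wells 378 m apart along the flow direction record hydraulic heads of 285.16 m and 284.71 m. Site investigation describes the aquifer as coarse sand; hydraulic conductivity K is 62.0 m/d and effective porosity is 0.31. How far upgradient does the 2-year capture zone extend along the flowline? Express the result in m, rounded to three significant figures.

Hydraulic gradient i = (285.16 − 284.71) / 378 = 0.45 / 378 = 0.001190
Specific discharge q = 62.0 × 0.001190 = 0.07381 m/d
v_s = q/n_e = 0.07381/0.31 = 0.2381 m/d
T = 2 yr × 365 = 730 d
L = v × T = 0.2381 × 730 = 173.8 m

174 m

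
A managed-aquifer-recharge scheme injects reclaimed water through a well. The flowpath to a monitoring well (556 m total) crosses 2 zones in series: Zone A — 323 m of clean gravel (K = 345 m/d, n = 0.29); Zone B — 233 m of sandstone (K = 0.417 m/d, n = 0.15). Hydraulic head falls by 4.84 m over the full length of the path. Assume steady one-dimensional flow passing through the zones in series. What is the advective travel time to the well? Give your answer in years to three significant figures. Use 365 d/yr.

40.7 years

Steady 1-D flow in series ⇒ the Darcy flux q is identical in every zone and the zone head losses add (resistances L/K in series).
Σ(L/K) = 323/345 + 233/0.417 = 0.9362 + 558.8 = 559.7 d
q = ΔH / Σ(L/K) = 4.84 / 559.7 = 0.008648 m/d (same in every zone)
Zone A: v = q/n = 0.008648/0.29 = 0.02982 m/d → t_A = 323/0.02982 = 10830 d
Zone B: v = q/n = 0.008648/0.15 = 0.05765 m/d → t_B = 233/0.05765 = 4042 d
Total t = 10830 + 4042 = 14870 d
   = 14870 / 365 = 40.7 yr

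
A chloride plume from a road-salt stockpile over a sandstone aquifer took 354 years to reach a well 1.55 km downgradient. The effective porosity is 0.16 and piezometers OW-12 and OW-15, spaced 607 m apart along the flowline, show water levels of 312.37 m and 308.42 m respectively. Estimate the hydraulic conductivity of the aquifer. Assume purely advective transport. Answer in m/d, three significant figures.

Hydraulic gradient i = (312.37 − 308.42) / 607 = 3.95 / 607 = 0.006507
t = 354 years = 129200 d
L = 1.55 km = 1550 m
v = L / t = 1550 / 129200 = 0.01200 m/d
K = v · n / i = 0.01200 × 0.16 / 0.006507 = 0.295 m/d

0.295 m/d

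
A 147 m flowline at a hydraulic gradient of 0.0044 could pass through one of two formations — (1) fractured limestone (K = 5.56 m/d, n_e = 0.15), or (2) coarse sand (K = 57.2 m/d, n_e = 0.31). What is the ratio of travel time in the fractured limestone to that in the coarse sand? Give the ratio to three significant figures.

Unit 1 (fractured limestone): v = 5.56×0.0044/0.15 = 0.1631 m/d, t = 147/0.1631 = 901.3 d
Unit 2 (coarse sand): v = 57.2×0.0044/0.31 = 0.8119 m/d, t = 147/0.8119 = 181.1 d
t(fractured limestone) / t(coarse sand) = 901.3/181.1 = 4.98

4.98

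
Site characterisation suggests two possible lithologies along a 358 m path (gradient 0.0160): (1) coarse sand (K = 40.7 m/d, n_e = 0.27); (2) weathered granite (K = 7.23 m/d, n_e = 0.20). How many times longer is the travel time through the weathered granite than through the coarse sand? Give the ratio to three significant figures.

4.17

Unit 1 (coarse sand): v = 40.7×0.016/0.27 = 2.412 m/d, t = 358/2.412 = 148.4 d
Unit 2 (weathered granite): v = 7.23×0.016/0.20 = 0.5784 m/d, t = 358/0.5784 = 618.9 d
t(weathered granite) / t(coarse sand) = 618.9/148.4 = 4.17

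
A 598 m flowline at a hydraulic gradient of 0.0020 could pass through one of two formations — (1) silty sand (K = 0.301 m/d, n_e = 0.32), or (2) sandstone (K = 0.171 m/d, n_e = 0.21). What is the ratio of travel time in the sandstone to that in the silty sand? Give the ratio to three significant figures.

1.16

Unit 1 (silty sand): v = 0.301×0.0020/0.32 = 0.001881 m/d, t = 598/0.001881 = 317900 d
Unit 2 (sandstone): v = 0.171×0.0020/0.21 = 0.001629 m/d, t = 598/0.001629 = 367200 d
t(sandstone) / t(silty sand) = 367200/317900 = 1.16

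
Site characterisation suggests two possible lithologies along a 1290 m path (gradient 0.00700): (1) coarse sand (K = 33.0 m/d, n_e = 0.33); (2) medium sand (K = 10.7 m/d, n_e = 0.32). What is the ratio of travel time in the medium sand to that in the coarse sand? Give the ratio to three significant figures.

2.99

Unit 1 (coarse sand): v = 33.0×0.0070/0.33 = 0.7000 m/d, t = 1290/0.7000 = 1843 d
Unit 2 (medium sand): v = 10.7×0.0070/0.32 = 0.2341 m/d, t = 1290/0.2341 = 5511 d
t(medium sand) / t(coarse sand) = 5511/1843 = 2.99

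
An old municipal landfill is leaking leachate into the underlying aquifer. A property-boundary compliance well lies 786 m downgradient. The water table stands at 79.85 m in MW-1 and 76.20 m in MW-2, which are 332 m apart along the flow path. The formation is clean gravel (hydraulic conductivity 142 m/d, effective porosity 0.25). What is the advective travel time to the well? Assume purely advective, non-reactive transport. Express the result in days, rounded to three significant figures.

126 days

Hydraulic gradient i = (79.85 − 76.20) / 332 = 3.65 / 332 = 0.01099
q = Ki = 142 × 0.01099 = 1.561 m/d
v_s = q/n_e = 1.561/0.25 = 6.245 m/d
t = L / v = 786 / 6.245 = 125.9 d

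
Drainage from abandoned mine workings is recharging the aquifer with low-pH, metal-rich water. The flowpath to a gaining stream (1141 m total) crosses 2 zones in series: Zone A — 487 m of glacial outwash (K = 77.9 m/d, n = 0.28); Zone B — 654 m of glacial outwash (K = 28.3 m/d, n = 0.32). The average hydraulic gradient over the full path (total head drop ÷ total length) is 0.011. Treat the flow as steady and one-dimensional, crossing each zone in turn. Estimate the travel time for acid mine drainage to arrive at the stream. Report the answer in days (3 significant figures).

Steady 1-D flow in series ⇒ the Darcy flux q is identical in every zone and the zone head losses add (resistances L/K in series).
Σ(L/K) = 487/77.9 + 654/28.3 = 6.252 + 23.11 = 29.36 d
K_eq = L_total / Σ(L/K) = 1141 / 29.36 = 38.86 m/d
q = K_eq · i = 38.86 × 0.011 = 0.4275 m/d (same in every zone)
Zone A: v = q/n = 0.4275/0.28 = 1.527 m/d → t_A = 487/1.527 = 319.0 d
Zone B: v = q/n = 0.4275/0.32 = 1.336 m/d → t_B = 654/1.336 = 489.6 d
Total t = 319.0 + 489.6 = 808.6 d

809 days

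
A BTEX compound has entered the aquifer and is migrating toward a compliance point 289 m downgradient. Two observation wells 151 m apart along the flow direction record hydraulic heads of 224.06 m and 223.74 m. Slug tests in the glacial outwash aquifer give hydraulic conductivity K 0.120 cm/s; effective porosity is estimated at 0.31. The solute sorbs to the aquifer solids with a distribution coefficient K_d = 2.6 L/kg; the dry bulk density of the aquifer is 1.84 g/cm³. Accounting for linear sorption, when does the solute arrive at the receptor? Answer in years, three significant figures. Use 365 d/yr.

18.4 years

Hydraulic gradient i = (224.06 − 223.74) / 151 = 0.32 / 151 = 0.002119
K = 0.120 cm/s × 864 = 103.7 m/d
Specific discharge q = 103.7 × 0.002119 = 0.2197 m/d
Average linear velocity = 0.2197 / 0.31 = 0.7088 m/d
Retardation R = 1 + ρ_b·K_d/n = 1 + 1.84×2.6/0.31 = 16.43
Contaminant velocity v_c = v/R = 0.7088/16.43 = 0.04313 m/d
t = L/v_c = 289/0.04313 = 6700 d
   = 6700/365 = 18.4 yr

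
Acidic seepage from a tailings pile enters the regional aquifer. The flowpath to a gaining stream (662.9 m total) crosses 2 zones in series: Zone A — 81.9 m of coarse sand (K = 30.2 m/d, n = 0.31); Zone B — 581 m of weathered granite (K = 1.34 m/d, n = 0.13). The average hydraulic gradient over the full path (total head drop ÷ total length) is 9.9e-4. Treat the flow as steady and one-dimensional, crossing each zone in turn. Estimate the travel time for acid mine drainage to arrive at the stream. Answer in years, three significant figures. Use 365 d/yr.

184 years

Continuity: the same q passes through each zone, so ΔH = q·Σ(L_j/K_j) — the zones act as resistances in series.
Σ(L/K) = 81.9/30.2 + 581/1.34 = 2.712 + 433.6 = 436.3 d
K_eq = L_total / Σ(L/K) = 662.9 / 436.3 = 1.519 m/d
q = K_eq · i = 1.519 × 9.9e-4 = 0.001504 m/d (same in every zone)
Zone A: v = q/n = 0.001504/0.31 = 0.004852 m/d → t_A = 81.9/0.004852 = 16880 d
Zone B: v = q/n = 0.001504/0.13 = 0.01157 m/d → t_B = 581/0.01157 = 50210 d
Total t = 16880 + 50210 = 67090 d
   = 67090 / 365 = 184 yr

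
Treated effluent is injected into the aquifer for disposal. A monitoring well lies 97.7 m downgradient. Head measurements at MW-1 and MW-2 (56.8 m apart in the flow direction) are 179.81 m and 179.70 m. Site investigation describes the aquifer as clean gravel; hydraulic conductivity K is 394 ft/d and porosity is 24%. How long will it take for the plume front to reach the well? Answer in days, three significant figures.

101 days

Hydraulic gradient i = (179.81 − 179.70) / 56.8 = 0.11 / 56.8 = 0.001937
K = 394 ft/d × 0.3048 = 120.1 m/d
Specific discharge q = 120.1 × 0.001937 = 0.2326 m/d
Average linear velocity = 0.2326 / 0.24 = 0.9690 m/d
t = L / v = 97.7 / 0.9690 = 100.8 d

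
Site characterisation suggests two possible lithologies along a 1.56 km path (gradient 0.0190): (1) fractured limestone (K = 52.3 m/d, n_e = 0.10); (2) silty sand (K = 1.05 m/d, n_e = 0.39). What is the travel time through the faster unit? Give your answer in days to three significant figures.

Unit 1 (fractured limestone): v = 52.3×0.019/0.10 = 9.937 m/d, t = 1560/9.937 = 157.0 d
Unit 2 (silty sand): v = 1.05×0.019/0.39 = 0.05115 m/d, t = 1560/0.05115 = 30500 d
Faster unit: t = 157 d

157 days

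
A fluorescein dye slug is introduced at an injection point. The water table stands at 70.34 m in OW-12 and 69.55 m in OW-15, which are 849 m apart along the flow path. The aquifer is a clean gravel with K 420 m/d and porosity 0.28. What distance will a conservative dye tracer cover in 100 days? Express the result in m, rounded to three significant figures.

Hydraulic gradient i = (70.34 − 69.55) / 849 = 0.79 / 849 = 9.305e-4
q = Ki = 420 × 9.305e-4 = 0.3908 m/d
Seepage velocity v = q / n = 0.3908 / 0.28 = 1.396 m/d
L = v × T = 1.396 × 100 = 139.6 m

140 m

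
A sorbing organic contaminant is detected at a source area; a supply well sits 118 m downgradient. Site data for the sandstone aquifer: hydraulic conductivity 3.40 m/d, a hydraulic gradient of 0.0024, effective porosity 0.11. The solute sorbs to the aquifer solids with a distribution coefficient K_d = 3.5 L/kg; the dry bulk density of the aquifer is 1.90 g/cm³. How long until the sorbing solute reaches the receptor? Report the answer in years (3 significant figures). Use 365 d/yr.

268 years

Specific discharge q = 3.40 × 0.0024 = 0.008160 m/d
Average linear velocity = 0.008160 / 0.11 = 0.07418 m/d
Retardation R = 1 + ρ_b·K_d/n = 1 + 1.90×3.5/0.11 = 61.45
Contaminant velocity v_c = v/R = 0.07418/61.45 = 0.001207 m/d
t = L/v_c = 118/0.001207 = 97750 d
   = 97750/365 = 268 yr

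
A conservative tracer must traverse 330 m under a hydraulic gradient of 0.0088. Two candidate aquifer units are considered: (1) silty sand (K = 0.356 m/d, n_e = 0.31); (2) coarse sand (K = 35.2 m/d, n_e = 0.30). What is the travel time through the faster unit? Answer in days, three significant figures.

320 days

Unit 1 (silty sand): v = 0.356×0.0088/0.31 = 0.01011 m/d, t = 330/0.01011 = 32650 d
Unit 2 (coarse sand): v = 35.2×0.0088/0.30 = 1.033 m/d, t = 330/1.033 = 319.6 d
Faster unit: t = 320 d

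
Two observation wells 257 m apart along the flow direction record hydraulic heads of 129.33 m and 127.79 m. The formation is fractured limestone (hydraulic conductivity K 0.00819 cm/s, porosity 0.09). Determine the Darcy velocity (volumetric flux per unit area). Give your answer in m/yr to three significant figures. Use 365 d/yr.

Hydraulic gradient i = (129.33 − 127.79) / 257 = 1.54 / 257 = 0.005992
K = 0.00819 cm/s × 864 = 7.076 m/d
Darcy flux q = K·i = 7.076 × 0.005992 = 0.04240 m/d
   = 0.04240 × 365 = 15.5 m/yr

15.5 m/yr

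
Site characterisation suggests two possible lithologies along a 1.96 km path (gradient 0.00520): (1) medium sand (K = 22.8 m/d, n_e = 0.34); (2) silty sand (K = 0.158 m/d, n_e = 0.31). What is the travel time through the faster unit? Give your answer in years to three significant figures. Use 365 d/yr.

15.4 years

Unit 1 (medium sand): v = 22.8×0.0052/0.34 = 0.3487 m/d, t = 1960/0.3487 = 5621 d
Unit 2 (silty sand): v = 0.158×0.0052/0.31 = 0.002650 m/d, t = 1960/0.002650 = 739500 d
Faster: 5621 d / 365 = 15.4 yr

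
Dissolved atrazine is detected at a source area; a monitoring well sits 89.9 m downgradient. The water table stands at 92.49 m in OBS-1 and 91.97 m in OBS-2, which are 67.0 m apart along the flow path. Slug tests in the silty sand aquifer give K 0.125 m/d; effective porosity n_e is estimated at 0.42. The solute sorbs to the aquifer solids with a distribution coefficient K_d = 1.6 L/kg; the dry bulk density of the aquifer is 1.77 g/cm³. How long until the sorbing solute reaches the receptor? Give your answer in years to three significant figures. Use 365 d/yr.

Hydraulic gradient i = (92.49 − 91.97) / 67.0 = 0.52 / 67.0 = 0.007761
q = Ki = 0.125 × 0.007761 = 9.701e-4 m/d
Seepage velocity v = q / n = 9.701e-4 / 0.42 = 0.002310 m/d
Retardation R = 1 + ρ_b·K_d/n = 1 + 1.77×1.6/0.42 = 7.743
Contaminant velocity v_c = v/R = 0.002310/7.743 = 2.983e-4 m/d
t = L/v_c = 89.9/2.983e-4 = 301400 d
   = 301400/365 = 826 yr

826 years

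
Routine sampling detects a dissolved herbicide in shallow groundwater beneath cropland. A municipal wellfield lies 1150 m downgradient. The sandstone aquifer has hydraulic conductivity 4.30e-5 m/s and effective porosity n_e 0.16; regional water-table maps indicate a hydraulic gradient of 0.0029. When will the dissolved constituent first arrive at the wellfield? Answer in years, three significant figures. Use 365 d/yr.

K = 4.30e-5 m/s × 86400 s/d = 3.715 m/d
Darcy flux q = K·i = 3.715 × 0.0029 = 0.01077 m/d
Average linear velocity = 0.01077 / 0.16 = 0.06734 m/d
t = L / v = 1150 / 0.06734 = 17080 d
   = 17080 / 365 = 46.8 yr

46.8 years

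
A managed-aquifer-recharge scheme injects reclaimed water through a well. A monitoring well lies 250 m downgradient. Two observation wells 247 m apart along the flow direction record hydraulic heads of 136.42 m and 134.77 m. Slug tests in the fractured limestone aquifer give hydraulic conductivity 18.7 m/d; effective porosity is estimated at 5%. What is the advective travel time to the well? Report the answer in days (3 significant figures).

Hydraulic gradient i = (136.42 − 134.77) / 247 = 1.65 / 247 = 0.006680
Specific discharge q = 18.7 × 0.006680 = 0.1249 m/d
v = Ki/n = 18.7·0.006680/0.05 = 2.498 m/d
t = L / v = 250 / 2.498 = 100.1 d

100 days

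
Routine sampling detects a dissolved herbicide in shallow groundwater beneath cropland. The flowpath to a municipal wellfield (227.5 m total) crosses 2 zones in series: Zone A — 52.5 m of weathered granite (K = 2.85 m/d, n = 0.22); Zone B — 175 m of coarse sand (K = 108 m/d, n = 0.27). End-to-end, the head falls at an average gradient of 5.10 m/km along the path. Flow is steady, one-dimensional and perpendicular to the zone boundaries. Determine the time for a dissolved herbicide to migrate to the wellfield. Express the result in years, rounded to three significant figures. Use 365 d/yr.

Steady 1-D flow in series ⇒ the Darcy flux q is identical in every zone and the zone head losses add (resistances L/K in series).
Σ(L/K) = 52.5/2.85 + 175/108 = 18.42 + 1.620 = 20.04 d
K_eq = L_total / Σ(L/K) = 227.5 / 20.04 = 11.35 m/d
q = K_eq · i = 11.35 × 0.0051 = 0.05789 m/d (same in every zone)
Zone A: v = q/n = 0.05789/0.22 = 0.2631 m/d → t_A = 52.5/0.2631 = 199.5 d
Zone B: v = q/n = 0.05789/0.27 = 0.2144 m/d → t_B = 175/0.2144 = 816.2 d
Total t = 199.5 + 816.2 = 1016 d
   = 1016 / 365 = 2.78 yr

2.78 years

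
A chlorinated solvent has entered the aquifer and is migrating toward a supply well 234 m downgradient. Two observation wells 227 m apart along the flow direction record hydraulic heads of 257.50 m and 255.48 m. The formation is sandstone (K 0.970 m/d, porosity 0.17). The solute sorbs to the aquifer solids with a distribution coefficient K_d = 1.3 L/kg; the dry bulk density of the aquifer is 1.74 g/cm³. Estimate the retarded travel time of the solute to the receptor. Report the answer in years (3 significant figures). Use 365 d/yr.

Hydraulic gradient i = (257.50 − 255.48) / 227 = 2.02 / 227 = 0.008899
q = Ki = 0.970 × 0.008899 = 0.008632 m/d
Seepage velocity v = q / n = 0.008632 / 0.17 = 0.05077 m/d
Retardation R = 1 + ρ_b·K_d/n = 1 + 1.74×1.3/0.17 = 14.31
Contaminant velocity v_c = v/R = 0.05077/14.31 = 0.003549 m/d
t = L/v_c = 234/0.003549 = 65930 d
   = 65930/365 = 181 yr

181 years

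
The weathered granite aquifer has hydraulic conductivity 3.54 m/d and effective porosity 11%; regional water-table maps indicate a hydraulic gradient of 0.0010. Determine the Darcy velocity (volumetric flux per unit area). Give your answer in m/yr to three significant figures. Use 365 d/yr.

1.29 m/yr

Darcy flux q = K·i = 3.54 × 0.0010 = 0.003540 m/d
   = 0.003540 × 365 = 1.29 m/yr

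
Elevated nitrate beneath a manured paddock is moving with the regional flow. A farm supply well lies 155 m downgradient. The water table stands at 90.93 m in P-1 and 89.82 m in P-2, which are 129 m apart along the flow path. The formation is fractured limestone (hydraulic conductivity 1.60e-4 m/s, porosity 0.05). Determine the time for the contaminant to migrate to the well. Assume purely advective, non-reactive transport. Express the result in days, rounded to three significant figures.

Hydraulic gradient i = (90.93 − 89.82) / 129 = 1.11 / 129 = 0.008605
K = 1.60e-4 m/s × 86400 s/d = 13.82 m/d
Darcy flux q = K·i = 13.82 × 0.008605 = 0.1190 m/d
Average linear velocity = 0.1190 / 0.05 = 2.379 m/d
t = L / v = 155 / 2.379 = 65.15 d

65.2 days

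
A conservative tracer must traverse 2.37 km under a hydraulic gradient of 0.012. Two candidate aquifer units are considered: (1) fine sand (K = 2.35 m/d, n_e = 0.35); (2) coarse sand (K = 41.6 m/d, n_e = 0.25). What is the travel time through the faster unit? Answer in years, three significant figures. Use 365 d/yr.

Unit 1 (fine sand): v = 2.35×0.012/0.35 = 0.08057 m/d, t = 2370/0.08057 = 29410 d
Unit 2 (coarse sand): v = 41.6×0.012/0.25 = 1.997 m/d, t = 2370/1.997 = 1187 d
Faster: 1187 d / 365 = 3.25 yr

3.25 years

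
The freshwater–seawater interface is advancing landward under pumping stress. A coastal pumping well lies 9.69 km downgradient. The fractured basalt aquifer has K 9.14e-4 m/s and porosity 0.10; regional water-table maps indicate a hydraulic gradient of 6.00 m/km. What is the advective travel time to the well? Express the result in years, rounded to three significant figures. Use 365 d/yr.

5.60 years

K = 9.14e-4 m/s × 86400 s/d = 78.97 m/d
q = Ki = 78.97 × 0.0060 = 0.4738 m/d
v_s = q/n_e = 0.4738/0.10 = 4.738 m/d
L = 9.69 km = 9690 m
t = L / v = 9690 / 4.738 = 2045 d
   = 2045 / 365 = 5.60 yr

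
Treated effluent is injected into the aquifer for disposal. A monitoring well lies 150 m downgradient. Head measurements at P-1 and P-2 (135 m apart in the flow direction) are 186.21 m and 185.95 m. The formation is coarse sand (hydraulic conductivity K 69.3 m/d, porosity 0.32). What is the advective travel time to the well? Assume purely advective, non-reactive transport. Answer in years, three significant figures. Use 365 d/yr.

Hydraulic gradient i = (186.21 − 185.95) / 135 = 0.26 / 135 = 0.001926
Specific discharge q = 69.3 × 0.001926 = 0.1335 m/d
v_s = q/n_e = 0.1335/0.32 = 0.4171 m/d
t = L / v = 150 / 0.4171 = 359.6 d
   = 359.6 / 365 = 0.985 yr

0.985 years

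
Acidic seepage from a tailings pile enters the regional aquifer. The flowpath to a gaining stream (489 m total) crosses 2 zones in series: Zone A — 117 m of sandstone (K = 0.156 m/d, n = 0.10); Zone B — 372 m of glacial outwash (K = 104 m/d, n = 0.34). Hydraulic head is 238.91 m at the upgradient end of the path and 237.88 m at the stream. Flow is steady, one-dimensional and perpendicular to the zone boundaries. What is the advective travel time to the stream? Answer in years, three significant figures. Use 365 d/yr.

Total head drop ΔH = 238.91 − 237.88 = 1.03 m
Steady 1-D flow in series ⇒ the Darcy flux q is identical in every zone and the zone head losses add (resistances L/K in series).
Σ(L/K) = 117/0.156 + 372/104 = 750.0 + 3.577 = 753.6 d
q = ΔH / Σ(L/K) = 1.03 / 753.6 = 0.001367 m/d (same in every zone)
Zone A: v = q/n = 0.001367/0.10 = 0.01367 m/d → t_A = 117/0.01367 = 8560 d
Zone B: v = q/n = 0.001367/0.34 = 0.004020 m/d → t_B = 372/0.004020 = 92540 d
Total t = 8560 + 92540 = 101100 d
   = 101100 / 365 = 277 yr

277 years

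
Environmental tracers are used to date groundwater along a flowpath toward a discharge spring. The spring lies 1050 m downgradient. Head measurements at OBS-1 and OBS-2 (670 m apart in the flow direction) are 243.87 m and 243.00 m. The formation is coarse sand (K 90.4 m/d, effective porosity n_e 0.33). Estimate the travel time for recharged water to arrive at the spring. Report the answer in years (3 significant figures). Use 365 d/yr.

8.09 years

Hydraulic gradient i = (243.87 − 243.00) / 670 = 0.87 / 670 = 0.001299
Darcy flux q = K·i = 90.4 × 0.001299 = 0.1174 m/d
v = Ki/n = 90.4·0.001299/0.33 = 0.3557 m/d
t = L / v = 1050 / 0.3557 = 2952 d
   = 2952 / 365 = 8.09 yr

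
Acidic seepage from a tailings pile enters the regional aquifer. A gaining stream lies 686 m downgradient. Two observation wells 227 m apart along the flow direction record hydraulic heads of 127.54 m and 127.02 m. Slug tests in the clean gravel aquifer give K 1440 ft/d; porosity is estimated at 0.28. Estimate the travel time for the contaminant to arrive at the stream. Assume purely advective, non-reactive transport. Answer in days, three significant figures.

191 days

Hydraulic gradient i = (127.54 − 127.02) / 227 = 0.52 / 227 = 0.002291
K = 1440 ft/d × 0.3048 = 438.9 m/d
Specific discharge q = 438.9 × 0.002291 = 1.005 m/d
v = Ki/n = 438.9·0.002291/0.28 = 3.591 m/d
t = L / v = 686 / 3.591 = 191.0 d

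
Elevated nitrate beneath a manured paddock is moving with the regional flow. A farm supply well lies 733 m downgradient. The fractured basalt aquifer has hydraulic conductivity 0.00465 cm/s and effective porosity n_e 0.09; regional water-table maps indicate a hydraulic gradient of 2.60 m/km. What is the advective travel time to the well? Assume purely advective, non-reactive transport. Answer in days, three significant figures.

6320 days

K = 0.00465 cm/s × 864 = 4.018 m/d
Specific discharge q = 4.018 × 0.0026 = 0.01045 m/d
Average linear velocity = 0.01045 / 0.09 = 0.1161 m/d
t = L / v = 733 / 0.1161 = 6315 d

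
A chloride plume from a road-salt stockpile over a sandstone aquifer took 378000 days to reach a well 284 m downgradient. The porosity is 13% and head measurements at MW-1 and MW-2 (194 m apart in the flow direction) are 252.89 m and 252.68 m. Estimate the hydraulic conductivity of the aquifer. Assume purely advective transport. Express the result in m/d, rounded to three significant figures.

Hydraulic gradient i = (252.89 − 252.68) / 194 = 0.21 / 194 = 0.001082
v = L / t = 284 / 378000 = 7.513e-4 m/d
K = v · n / i = 7.513e-4 × 0.13 / 0.001082 = 0.0902 m/d

0.0902 m/d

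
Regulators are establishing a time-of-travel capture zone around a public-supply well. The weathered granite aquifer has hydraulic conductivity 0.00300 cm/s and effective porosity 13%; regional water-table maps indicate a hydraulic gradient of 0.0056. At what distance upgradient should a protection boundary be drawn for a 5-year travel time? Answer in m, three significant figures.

K = 0.00300 cm/s × 864 = 2.592 m/d
Darcy flux q = K·i = 2.592 × 0.0056 = 0.01452 m/d
Average linear velocity = 0.01452 / 0.13 = 0.1117 m/d
T = 5 yr × 365 = 1825 d
L = v × T = 0.1117 × 1825 = 203.8 m

204 m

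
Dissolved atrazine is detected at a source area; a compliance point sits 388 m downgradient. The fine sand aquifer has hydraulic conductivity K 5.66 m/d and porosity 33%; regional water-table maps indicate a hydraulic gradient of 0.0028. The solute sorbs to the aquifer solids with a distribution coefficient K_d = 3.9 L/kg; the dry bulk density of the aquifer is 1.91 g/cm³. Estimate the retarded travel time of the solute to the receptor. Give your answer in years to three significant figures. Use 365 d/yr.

522 years

Darcy flux q = K·i = 5.66 × 0.0028 = 0.01585 m/d
Average linear velocity = 0.01585 / 0.33 = 0.04802 m/d
Retardation R = 1 + ρ_b·K_d/n = 1 + 1.91×3.9/0.33 = 23.57
Contaminant velocity v_c = v/R = 0.04802/23.57 = 0.002037 m/d
t = L/v_c = 388/0.002037 = 190500 d
   = 190500/365 = 522 yr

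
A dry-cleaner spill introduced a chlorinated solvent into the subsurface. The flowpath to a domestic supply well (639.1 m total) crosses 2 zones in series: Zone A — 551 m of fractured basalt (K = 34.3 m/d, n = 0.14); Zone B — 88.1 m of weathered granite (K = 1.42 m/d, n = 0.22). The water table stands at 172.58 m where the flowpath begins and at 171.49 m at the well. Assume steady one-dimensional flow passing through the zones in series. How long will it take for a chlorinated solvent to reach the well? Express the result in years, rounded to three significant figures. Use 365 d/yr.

18.9 years

Total head drop ΔH = 172.58 − 171.49 = 1.09 m
Steady 1-D flow in series ⇒ the Darcy flux q is identical in every zone and the zone head losses add (resistances L/K in series).
Σ(L/K) = 551/34.3 + 88.1/1.42 = 16.06 + 62.04 = 78.11 d
q = ΔH / Σ(L/K) = 1.09 / 78.11 = 0.01396 m/d (same in every zone)
Zone A: v = q/n = 0.01396/0.14 = 0.09968 m/d → t_A = 551/0.09968 = 5528 d
Zone B: v = q/n = 0.01396/0.22 = 0.06343 m/d → t_B = 88.1/0.06343 = 1389 d
Total t = 5528 + 1389 = 6917 d
   = 6917 / 365 = 18.9 yr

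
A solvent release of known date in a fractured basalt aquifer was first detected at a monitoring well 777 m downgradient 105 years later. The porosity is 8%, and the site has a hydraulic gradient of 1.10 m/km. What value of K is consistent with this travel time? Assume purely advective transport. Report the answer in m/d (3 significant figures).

t = 105 years = 38330 d
v = L / t = 777 / 38330 = 0.02027 m/d
K = v · n / i = 0.02027 × 0.08 / 0.0011 = 1.47 m/d

1.47 m/d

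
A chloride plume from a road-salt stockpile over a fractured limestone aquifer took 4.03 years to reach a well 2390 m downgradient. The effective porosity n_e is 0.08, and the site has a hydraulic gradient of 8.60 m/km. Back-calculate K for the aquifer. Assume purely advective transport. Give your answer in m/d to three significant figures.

15.1 m/d

t = 4.03 years = 1471 d
v = L / t = 2390 / 1471 = 1.625 m/d
K = v · n / i = 1.625 × 0.08 / 0.0086 = 15.1 m/d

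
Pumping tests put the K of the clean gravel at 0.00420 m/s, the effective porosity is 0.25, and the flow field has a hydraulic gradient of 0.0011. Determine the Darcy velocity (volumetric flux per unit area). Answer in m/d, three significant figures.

0.399 m/d

K = 0.00420 m/s × 86400 s/d = 362.9 m/d
Specific discharge q = 362.9 × 0.0011 = 0.3992 m/d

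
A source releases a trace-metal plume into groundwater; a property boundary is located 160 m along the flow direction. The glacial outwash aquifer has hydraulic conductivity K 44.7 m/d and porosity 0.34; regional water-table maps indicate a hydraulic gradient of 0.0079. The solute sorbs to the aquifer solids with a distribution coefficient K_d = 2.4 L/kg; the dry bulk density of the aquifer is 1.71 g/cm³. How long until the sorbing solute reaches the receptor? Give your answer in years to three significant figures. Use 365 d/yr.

5.52 years

Specific discharge q = 44.7 × 0.0079 = 0.3531 m/d
Average linear velocity = 0.3531 / 0.34 = 1.039 m/d
Retardation R = 1 + ρ_b·K_d/n = 1 + 1.71×2.4/0.34 = 13.07
Contaminant velocity v_c = v/R = 1.039/13.07 = 0.07946 m/d
t = L/v_c = 160/0.07946 = 2014 d
   = 2014/365 = 5.52 yr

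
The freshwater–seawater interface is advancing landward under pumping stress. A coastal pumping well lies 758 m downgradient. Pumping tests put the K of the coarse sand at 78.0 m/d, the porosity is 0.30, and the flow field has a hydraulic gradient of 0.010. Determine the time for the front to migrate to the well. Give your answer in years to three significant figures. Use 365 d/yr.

0.799 years

q = Ki = 78.0 × 0.010 = 0.7800 m/d
v_s = q/n_e = 0.7800/0.30 = 2.600 m/d
t = L / v = 758 / 2.600 = 291.5 d
   = 291.5 / 365 = 0.799 yr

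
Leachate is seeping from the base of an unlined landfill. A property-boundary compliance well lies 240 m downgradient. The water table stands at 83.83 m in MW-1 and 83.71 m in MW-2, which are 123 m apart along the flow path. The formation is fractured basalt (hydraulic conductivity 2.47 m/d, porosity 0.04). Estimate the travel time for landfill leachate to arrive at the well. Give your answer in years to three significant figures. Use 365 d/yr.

10.9 years

Hydraulic gradient i = (83.83 − 83.71) / 123 = 0.12 / 123 = 9.756e-4
Darcy flux q = K·i = 2.47 × 9.756e-4 = 0.002410 m/d
v = Ki/n = 2.47·9.756e-4/0.04 = 0.06024 m/d
t = L / v = 240 / 0.06024 = 3984 d
   = 3984 / 365 = 10.9 yr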